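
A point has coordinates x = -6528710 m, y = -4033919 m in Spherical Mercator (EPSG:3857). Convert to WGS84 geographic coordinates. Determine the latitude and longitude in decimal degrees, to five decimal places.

R = 6378137 m. λ = x/R = -58.64839979°.
φ = 2·arctan(exp(y/R)) − 90° = 2·arctan(0.53128) − 90° = -34.03809945°.

lat -34.03810°, lon -58.64840°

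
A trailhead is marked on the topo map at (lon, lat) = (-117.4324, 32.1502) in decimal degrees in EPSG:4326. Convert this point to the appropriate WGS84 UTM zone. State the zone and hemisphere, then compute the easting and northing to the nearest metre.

Zone 11N: E 459224 m, N 3557166 m

Longitude -117.4324° lies in the 6° band [-120°, -114°), giving zone 11; latitude is north of the equator, so 11N.
Zone 11 central meridian λ₀ = 6×11 − 183 = -117°; Δλ = -0.4324°.
Transverse Mercator on WGS84 with k₀ = 0.9996 gives E = 459224.061 m, N = 3557166.306 m.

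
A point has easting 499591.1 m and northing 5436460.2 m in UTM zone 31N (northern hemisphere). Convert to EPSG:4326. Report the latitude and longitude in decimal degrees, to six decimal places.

Zone 31N: λ₀ = 3°, k₀ = 0.9996, false easting 500000 m.
Meridian distance M = (N − FN)/k₀ = 5438635.7 m.
Inverse transverse Mercator on WGS84 gives φ = 49.08099959°, λ = 2.99440046°.

lat 49.081000°, lon 2.994400°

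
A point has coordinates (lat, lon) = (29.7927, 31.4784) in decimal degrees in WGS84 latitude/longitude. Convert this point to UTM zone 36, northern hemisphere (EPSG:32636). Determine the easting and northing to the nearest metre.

E 352932 m, N 3296786 m

Zone 36 central meridian λ₀ = 6×36 − 183 = 33°; Δλ = -1.5216°.
Transverse Mercator on WGS84 with k₀ = 0.9996 gives E = 352932.332 m, N = 3296785.630 m.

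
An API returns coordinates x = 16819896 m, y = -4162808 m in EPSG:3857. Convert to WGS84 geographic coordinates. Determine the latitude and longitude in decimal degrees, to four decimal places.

R = 6378137 m. λ = x/R = 151.09569654°.
φ = 2·arctan(exp(y/R)) − 90° = 2·arctan(0.52065) − 90° = -34.99210282°.

lat -34.9921°, lon 151.0957°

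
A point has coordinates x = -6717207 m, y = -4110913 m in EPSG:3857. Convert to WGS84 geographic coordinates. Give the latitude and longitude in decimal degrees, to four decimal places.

R = 6378137 m. λ = x/R = -60.34169715°.
φ = 2·arctan(exp(y/R)) − 90° = 2·arctan(0.52491) − 90° = -34.60930355°.

lat -34.6093°, lon -60.3417°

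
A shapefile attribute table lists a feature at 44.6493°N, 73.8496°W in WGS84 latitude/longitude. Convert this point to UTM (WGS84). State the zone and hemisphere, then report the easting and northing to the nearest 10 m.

Longitude -73.8496° lies in the 6° band [-78°, -72°), giving zone 18; latitude is north of the equator, so 18N.
Zone 18 central meridian λ₀ = 6×18 − 183 = -75°; Δλ = +1.1504°.
Transverse Mercator on WGS84 with k₀ = 0.9996 gives E = 591220.599 m, N = 4944636.896 m.

Zone 18N: E 591220 m, N 4944640 m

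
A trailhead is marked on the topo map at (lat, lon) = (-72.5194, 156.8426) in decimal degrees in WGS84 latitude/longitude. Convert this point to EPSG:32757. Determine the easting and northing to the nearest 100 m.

E 427700 m, N 1951800 m

Zone 57 central meridian λ₀ = 6×57 − 183 = 159°; Δλ = -2.1574°.
Transverse Mercator on WGS84 with k₀ = 0.9996 gives E = 427682.115 m, N = 1951832.415 m.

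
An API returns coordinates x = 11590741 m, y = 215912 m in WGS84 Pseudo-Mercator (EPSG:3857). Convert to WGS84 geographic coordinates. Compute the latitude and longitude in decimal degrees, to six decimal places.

R = 6378137 m. λ = x/R = 104.12139795°.
φ = 2·arctan(exp(y/R)) − 90° = 2·arctan(1.03443) − 90° = 1.93920016°.

lat 1.939200°, lon 104.121398°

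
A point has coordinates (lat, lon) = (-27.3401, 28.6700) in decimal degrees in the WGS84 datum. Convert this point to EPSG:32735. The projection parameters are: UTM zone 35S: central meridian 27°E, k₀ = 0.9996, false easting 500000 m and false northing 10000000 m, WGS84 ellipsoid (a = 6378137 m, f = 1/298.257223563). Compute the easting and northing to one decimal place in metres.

E 665201.6 m, N 6974788.7 m

Zone 35 central meridian λ₀ = 6×35 − 183 = 27°; Δλ = +1.6700°.
Transverse Mercator on WGS84 with k₀ = 0.9996 gives E = 665201.616 m, N = 6974788.712 m.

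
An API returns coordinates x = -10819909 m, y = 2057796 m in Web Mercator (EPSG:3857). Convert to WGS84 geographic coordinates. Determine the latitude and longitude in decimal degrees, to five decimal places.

R = 6378137 m. λ = x/R = -97.19689627°.
φ = 2·arctan(exp(y/R)) − 90° = 2·arctan(1.38076) − 90° = 18.17289877°.

lat 18.17290°, lon -97.19690°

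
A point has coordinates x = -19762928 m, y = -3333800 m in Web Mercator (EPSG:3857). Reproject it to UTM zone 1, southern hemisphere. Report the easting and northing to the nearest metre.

E 447882 m, N 6828381 m

Web Mercator inverse (R = 6378137 m) → φ = -28.67070067°, λ = -177.53340281°.
UTM 1S forward: E = 447882.386 m, N = 6828380.641 m.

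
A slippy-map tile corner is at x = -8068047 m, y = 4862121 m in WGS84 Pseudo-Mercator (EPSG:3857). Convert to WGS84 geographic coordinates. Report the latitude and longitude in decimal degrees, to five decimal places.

lat 39.97370°, lon -72.47650°

R = 6378137 m. λ = x/R = -72.47649933°.
φ = 2·arctan(exp(y/R)) − 90° = 2·arctan(2.14322) − 90° = 39.97369882°.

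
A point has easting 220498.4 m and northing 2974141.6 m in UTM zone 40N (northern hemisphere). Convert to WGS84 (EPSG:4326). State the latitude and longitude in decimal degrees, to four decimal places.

lat 26.8610°, lon 54.1870°

Zone 40N: λ₀ = 57°, k₀ = 0.9996, false easting 500000 m.
Meridian distance M = (N − FN)/k₀ = 2975331.7 m.
Inverse transverse Mercator on WGS84 gives φ = 26.86100010°, λ = 54.18699964°.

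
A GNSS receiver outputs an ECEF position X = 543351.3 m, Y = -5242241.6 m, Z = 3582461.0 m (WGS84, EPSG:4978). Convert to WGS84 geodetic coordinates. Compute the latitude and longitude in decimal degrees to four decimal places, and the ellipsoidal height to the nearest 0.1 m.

lat 34.3847°, lon -84.0825°, h 1269.9 m

λ = atan2(Y, X) = -84.08249971°; p = √(X²+Y²) = 5270325.2 m.
Bowring's method on WGS84 (a = 6378137 m, b = 6356752.314 m) gives φ = 34.38469987°, h = 1269.869 m.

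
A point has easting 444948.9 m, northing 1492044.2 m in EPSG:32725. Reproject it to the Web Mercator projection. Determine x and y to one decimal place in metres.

x -3911232.7 m, y -13679862.6 m

Unproject from UTM 25S (λ₀ = -33°) → φ = -76.64320024°, λ = -35.13520151°.
Web Mercator (R = 6378137 m): x = -3911232.741 m, y = -13679862.577 m.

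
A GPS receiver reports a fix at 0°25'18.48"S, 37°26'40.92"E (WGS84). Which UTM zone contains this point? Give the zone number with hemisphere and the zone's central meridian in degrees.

UTM zone = ⌊(λ + 180)/6⌋ + 1; 37.4447° ∈ [36°, 42°) → zone 37.
Hemisphere: S (φ < 0).
Central meridian λ₀ = 6×37 − 183 = 39°.

Zone 37S, central meridian 39°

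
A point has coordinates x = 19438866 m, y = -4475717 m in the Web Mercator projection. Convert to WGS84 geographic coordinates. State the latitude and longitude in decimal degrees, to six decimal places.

lat -37.262197°, lon 174.622304°

R = 6378137 m. λ = x/R = 174.62230434°.
φ = 2·arctan(exp(y/R)) − 90° = 2·arctan(0.49573) − 90° = -37.26219732°.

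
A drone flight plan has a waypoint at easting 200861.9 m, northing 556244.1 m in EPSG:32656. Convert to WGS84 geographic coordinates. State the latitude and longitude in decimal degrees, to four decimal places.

Zone 56N: λ₀ = 153°, k₀ = 0.9996, false easting 500000 m.
Meridian distance M = (N − FN)/k₀ = 556466.7 m.
Inverse transverse Mercator on WGS84 gives φ = 5.02679993°, λ = 150.30239973°.

lat 5.0268°, lon 150.3024°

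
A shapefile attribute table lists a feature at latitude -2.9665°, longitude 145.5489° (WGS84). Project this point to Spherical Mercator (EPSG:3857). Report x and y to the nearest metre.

x 16202429 m, y -330377 m

Web Mercator is spherical with R = a = 6378137 m.
x = R·λ = 6378137 × 2.540307528 = 16202429.434 m.
y = R·ln tan(π/4 + φ/2) = 6378137 × -0.051798340 = -330376.908 m.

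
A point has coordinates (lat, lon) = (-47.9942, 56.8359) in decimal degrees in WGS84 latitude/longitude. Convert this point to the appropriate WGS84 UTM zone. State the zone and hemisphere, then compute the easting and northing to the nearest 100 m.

Longitude 56.8359° lies in the 6° band [54°, 60°), giving zone 40; latitude is south of the equator, so 40S.
Zone 40 central meridian λ₀ = 6×40 − 183 = 57°; Δλ = -0.1641°.
Transverse Mercator on WGS84 with k₀ = 0.9996 gives E = 487757.508 m, N = 4684331.394 m.

Zone 40S: E 487800 m, N 4684300 m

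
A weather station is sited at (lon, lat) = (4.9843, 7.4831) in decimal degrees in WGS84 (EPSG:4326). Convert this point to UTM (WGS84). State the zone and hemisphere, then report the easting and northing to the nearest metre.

Zone 31N: E 718977 m, N 827648 m

Longitude 4.9843° lies in the 6° band [0°, 6°), giving zone 31; latitude is north of the equator, so 31N.
Zone 31 central meridian λ₀ = 6×31 − 183 = 3°; Δλ = +1.9843°.
Transverse Mercator on WGS84 with k₀ = 0.9996 gives E = 718977.409 m, N = 827648.434 m.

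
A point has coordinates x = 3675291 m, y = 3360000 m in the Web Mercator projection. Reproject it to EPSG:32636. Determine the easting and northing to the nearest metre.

Web Mercator inverse (R = 6378137 m) → φ = 28.87699854°, λ = 33.01570079°.
UTM 36N forward: E = 501531.063 m, N = 3194358.334 m.

E 501531 m, N 3194358 m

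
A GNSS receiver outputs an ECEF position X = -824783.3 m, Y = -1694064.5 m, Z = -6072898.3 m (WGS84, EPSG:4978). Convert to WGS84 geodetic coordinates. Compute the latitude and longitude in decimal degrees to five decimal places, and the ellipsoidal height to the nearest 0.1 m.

λ = atan2(Y, X) = -115.95990042°; p = √(X²+Y²) = 1884176.7 m.
Bowring's method on WGS84 (a = 6378137 m, b = 6356752.314 m) gives φ = -72.87159969°, h = -145.564 m.

lat -72.87160°, lon -115.95990°, h -145.6 m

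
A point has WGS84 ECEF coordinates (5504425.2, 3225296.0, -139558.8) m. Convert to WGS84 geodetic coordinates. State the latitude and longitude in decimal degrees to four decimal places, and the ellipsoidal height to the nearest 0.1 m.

lat -1.2616°, lon 30.3680°, h 3151.2 m

λ = atan2(Y, X) = 30.36800008°; p = √(X²+Y²) = 6379751.6 m.
Bowring's method on WGS84 (a = 6378137 m, b = 6356752.314 m) gives φ = -1.26159963°, h = 3151.187 m.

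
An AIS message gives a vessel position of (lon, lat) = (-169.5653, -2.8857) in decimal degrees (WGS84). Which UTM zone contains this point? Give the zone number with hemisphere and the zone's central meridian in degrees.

Zone 2S, central meridian -171°

UTM zone = ⌊(λ + 180)/6⌋ + 1; -169.5653° ∈ [-174°, -168°) → zone 2.
Hemisphere: S (φ < 0).
Central meridian λ₀ = 6×2 − 183 = -171°.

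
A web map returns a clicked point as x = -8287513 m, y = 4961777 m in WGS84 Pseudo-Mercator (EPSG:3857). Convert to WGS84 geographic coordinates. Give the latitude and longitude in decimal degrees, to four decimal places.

R = 6378137 m. λ = x/R = -74.44799595°.
φ = 2·arctan(exp(y/R)) − 90° = 2·arctan(2.17697) − 90° = 40.65629720°.

lat 40.6563°, lon -74.4480°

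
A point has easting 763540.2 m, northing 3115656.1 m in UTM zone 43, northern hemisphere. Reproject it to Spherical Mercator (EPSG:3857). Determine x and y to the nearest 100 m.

Unproject from UTM 43N (λ₀ = 75°) → φ = 28.14029955°, λ = 77.68330011°.
Web Mercator (R = 6378137 m): x = 8647665.412 m, y = 3266673.896 m.

x 8647700 m, y 3266700 m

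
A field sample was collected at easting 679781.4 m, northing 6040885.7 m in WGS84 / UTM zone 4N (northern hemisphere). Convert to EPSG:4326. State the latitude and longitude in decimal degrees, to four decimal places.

lat 54.4837°, lon -156.2247°

Zone 4N: λ₀ = -159°, k₀ = 0.9996, false easting 500000 m.
Meridian distance M = (N − FN)/k₀ = 6043303.0 m.
Inverse transverse Mercator on WGS84 gives φ = 54.48369957°, λ = -156.22469951°.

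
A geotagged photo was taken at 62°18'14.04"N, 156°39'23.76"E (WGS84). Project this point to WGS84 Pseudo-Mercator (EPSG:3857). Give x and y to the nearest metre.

x 17438933 m, y 8931565 m

Web Mercator is spherical with R = a = 6378137 m.
x = R·λ = 6378137 × 2.734173465 = 17438932.941 m.
y = R·ln tan(π/4 + φ/2) = 6378137 × 1.400340679 = 8931564.694 m.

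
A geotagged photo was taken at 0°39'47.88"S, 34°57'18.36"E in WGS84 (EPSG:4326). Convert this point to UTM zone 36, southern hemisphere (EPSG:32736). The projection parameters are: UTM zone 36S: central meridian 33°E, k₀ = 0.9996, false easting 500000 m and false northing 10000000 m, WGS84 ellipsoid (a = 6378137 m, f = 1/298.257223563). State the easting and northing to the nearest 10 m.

Zone 36 central meridian λ₀ = 6×36 − 183 = 33°; Δλ = +1.9551°.
Transverse Mercator on WGS84 with k₀ = 0.9996 gives E = 717581.701 m, N = 9926642.400 m.

E 717580 m, N 9926640 m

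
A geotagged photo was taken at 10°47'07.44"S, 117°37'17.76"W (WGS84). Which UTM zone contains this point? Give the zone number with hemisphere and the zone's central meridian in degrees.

Zone 11S, central meridian -117°

UTM zone = ⌊(λ + 180)/6⌋ + 1; -117.6216° ∈ [-120°, -114°) → zone 11.
Hemisphere: S (φ < 0).
Central meridian λ₀ = 6×11 − 183 = -117°.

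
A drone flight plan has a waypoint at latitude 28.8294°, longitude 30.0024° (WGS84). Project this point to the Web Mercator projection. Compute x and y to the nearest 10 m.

x 3339850 m, y 3353950 m

Web Mercator is spherical with R = a = 6378137 m.
x = R·λ = 6378137 × 0.523640664 = 3339851.891 m.
y = R·ln tan(π/4 + φ/2) = 6378137 × 0.525851098 = 3353950.345 m.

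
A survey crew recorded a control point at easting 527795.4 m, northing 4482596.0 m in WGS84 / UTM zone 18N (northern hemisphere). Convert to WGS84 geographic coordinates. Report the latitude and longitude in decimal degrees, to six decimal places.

lat 40.493600°, lon -74.672000°

Zone 18N: λ₀ = -75°, k₀ = 0.9996, false easting 500000 m.
Meridian distance M = (N − FN)/k₀ = 4484389.8 m.
Inverse transverse Mercator on WGS84 gives φ = 40.49360003°, λ = -74.67199965°.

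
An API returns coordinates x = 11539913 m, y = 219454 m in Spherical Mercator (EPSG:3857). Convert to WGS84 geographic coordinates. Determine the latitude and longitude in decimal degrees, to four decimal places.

lat 1.9710°, lon 103.6648°

R = 6378137 m. λ = x/R = 103.66480225°.
φ = 2·arctan(exp(y/R)) − 90° = 2·arctan(1.03501) − 90° = 1.97099996°.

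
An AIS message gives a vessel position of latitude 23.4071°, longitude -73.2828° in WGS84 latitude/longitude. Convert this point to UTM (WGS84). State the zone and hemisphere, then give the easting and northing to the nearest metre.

Longitude -73.2828° lies in the 6° band [-78°, -72°), giving zone 18; latitude is north of the equator, so 18N.
Zone 18 central meridian λ₀ = 6×18 − 183 = -75°; Δλ = +1.7172°.
Transverse Mercator on WGS84 with k₀ = 0.9996 gives E = 675467.210 m, N = 2589631.570 m.

Zone 18N: E 675467 m, N 2589632 m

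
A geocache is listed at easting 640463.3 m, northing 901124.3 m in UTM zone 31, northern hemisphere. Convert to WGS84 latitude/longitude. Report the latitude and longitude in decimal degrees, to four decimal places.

Zone 31N: λ₀ = 3°, k₀ = 0.9996, false easting 500000 m.
Meridian distance M = (N − FN)/k₀ = 901484.9 m.
Inverse transverse Mercator on WGS84 gives φ = 8.15019958°, λ = 4.27500035°.

lat 8.1502°, lon 4.2750°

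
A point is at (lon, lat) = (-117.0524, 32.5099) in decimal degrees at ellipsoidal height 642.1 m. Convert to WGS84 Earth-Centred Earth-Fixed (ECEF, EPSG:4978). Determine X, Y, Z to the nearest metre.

WGS84: a = 6378137 m, e² = 0.006694380; N(φ) = a/√(1−e²sin²φ) = 6384312.515 m.
X = (N+h)·cosφ·cosλ = -2448863.598 m; Y = (N+h)·cosφ·sinλ = -4795318.639 m; Z = (N(1−e²)+h)·sinφ = 3408594.143 m.

X -2448864 m, Y -4795319 m, Z 3408594 m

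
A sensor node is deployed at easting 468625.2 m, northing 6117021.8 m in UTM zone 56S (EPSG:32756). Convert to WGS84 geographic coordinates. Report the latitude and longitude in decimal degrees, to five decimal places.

Zone 56S: λ₀ = 153°, k₀ = 0.9996, false easting 500000 m, false northing 10000000 m.
Meridian distance M = (N − FN)/k₀ = -3884532.0 m.
Inverse transverse Mercator on WGS84 gives φ = -35.08910033°, λ = 152.65579999°.

lat -35.08910°, lon 152.65580°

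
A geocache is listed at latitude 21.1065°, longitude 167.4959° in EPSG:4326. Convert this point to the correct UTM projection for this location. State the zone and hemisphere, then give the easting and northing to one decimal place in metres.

Longitude 167.4959° lies in the 6° band [162°, 168°), giving zone 58; latitude is north of the equator, so 58N.
Zone 58 central meridian λ₀ = 6×58 − 183 = 165°; Δλ = +2.4959°.
Transverse Mercator on WGS84 with k₀ = 0.9996 gives E = 759272.627 m, N = 2335968.815 m.

Zone 58N: E 759272.6 m, N 2335968.8 m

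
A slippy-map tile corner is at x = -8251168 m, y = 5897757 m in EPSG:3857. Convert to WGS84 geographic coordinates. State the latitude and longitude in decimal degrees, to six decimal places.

lat 46.727802°, lon -74.121503°

R = 6378137 m. λ = x/R = -74.12150326°.
φ = 2·arctan(exp(y/R)) − 90° = 2·arctan(2.52107) − 90° = 46.72780165°.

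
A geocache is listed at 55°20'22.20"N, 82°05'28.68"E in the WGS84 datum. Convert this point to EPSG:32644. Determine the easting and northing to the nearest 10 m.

Zone 44 central meridian λ₀ = 6×44 − 183 = 81°; Δλ = +1.0913°.
Transverse Mercator on WGS84 with k₀ = 0.9996 gives E = 569216.708 m, N = 6133113.926 m.

E 569220 m, N 6133110 m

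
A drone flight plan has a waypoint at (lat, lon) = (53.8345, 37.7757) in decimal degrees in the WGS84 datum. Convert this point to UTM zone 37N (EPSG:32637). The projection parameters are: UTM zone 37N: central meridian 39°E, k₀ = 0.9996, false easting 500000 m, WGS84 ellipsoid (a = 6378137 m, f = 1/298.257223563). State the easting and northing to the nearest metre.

Zone 37 central meridian λ₀ = 6×37 − 183 = 39°; Δλ = -1.2243°.
Transverse Mercator on WGS84 with k₀ = 0.9996 gives E = 419431.571 m, N = 5965803.287 m.

E 419432 m, N 5965803 m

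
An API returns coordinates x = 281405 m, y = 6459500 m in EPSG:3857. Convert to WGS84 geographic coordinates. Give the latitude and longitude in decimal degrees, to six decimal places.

R = 6378137 m. λ = x/R = 2.52790413°.
φ = 2·arctan(exp(y/R)) − 90° = 2·arctan(2.75318) − 90° = 50.07629909°.

lat 50.076299°, lon 2.527904°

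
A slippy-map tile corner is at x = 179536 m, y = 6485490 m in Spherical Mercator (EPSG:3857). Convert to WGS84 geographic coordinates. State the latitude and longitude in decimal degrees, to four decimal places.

R = 6378137 m. λ = x/R = 1.61279933°.
φ = 2·arctan(exp(y/R)) − 90° = 2·arctan(2.76442) − 90° = 50.22589975°.

lat 50.2259°, lon 1.6128°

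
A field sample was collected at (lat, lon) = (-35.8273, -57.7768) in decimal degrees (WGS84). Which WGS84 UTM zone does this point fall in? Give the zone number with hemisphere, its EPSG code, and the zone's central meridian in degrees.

UTM zone = ⌊(λ + 180)/6⌋ + 1; -57.7768° ∈ [-60°, -54°) → zone 21.
Hemisphere: S (φ < 0).
Central meridian λ₀ = 6×21 − 183 = -57°.
EPSG code: 32721.

Zone 21S (EPSG:32721), central meridian -57°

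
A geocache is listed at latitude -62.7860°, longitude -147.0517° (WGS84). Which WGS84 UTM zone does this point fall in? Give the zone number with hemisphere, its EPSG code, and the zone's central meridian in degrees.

UTM zone = ⌊(λ + 180)/6⌋ + 1; -147.0517° ∈ [-150°, -144°) → zone 6.
Hemisphere: S (φ < 0).
Central meridian λ₀ = 6×6 − 183 = -147°.
EPSG code: 32706.

Zone 6S (EPSG:32706), central meridian -147°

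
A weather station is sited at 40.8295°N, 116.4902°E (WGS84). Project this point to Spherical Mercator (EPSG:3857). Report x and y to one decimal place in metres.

Web Mercator is spherical with R = a = 6378137 m.
x = R·λ = 6378137 × 2.033137536 = 12967629.746 m.
y = R·ln tan(π/4 + φ/2) = 6378137 × 0.781925096 = 4987225.387 m.

x 12967629.7 m, y 4987225.4 m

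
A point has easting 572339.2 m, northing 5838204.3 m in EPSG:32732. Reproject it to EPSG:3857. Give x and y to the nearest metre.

x 1093102 m, y -4523128 m

Unproject from UTM 32S (λ₀ = 9°) → φ = -37.60039963°, λ = 9.81949994°.
Web Mercator (R = 6378137 m): x = 1093101.733 m, y = -4523128.469 m.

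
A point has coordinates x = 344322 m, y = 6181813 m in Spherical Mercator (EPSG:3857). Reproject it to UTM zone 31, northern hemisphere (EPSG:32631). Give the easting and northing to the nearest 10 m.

Web Mercator inverse (R = 6378137 m) → φ = 48.44859979°, λ = 3.09309715°.
UTM 31N forward: E = 506884.209 m, N = 5366166.369 m.

E 506880 m, N 5366170 m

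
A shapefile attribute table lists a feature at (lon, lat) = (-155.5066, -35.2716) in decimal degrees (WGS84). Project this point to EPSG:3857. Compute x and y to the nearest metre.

Web Mercator is spherical with R = a = 6378137 m.
x = R·λ = 6378137 × -2.714102179 = -17310915.527 m.
y = R·ln tan(π/4 + φ/2) = 6378137 × -0.658633082 = -4200852.029 m.

x -17310916 m, y -4200852 m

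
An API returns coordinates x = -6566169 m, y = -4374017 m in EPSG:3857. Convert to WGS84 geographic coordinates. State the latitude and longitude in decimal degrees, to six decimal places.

lat -36.531597°, lon -58.984900°

R = 6378137 m. λ = x/R = -58.98489971°.
φ = 2·arctan(exp(y/R)) − 90° = 2·arctan(0.50370) − 90° = -36.53159692°.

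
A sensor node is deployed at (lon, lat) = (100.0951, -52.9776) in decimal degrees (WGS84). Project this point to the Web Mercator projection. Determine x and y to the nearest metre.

Web Mercator is spherical with R = a = 6378137 m.
x = R·λ = 6378137 × 1.746989060 = 11142535.563 m.
y = R·ln tan(π/4 + φ/2) = 6378137 × -1.094184023 = -6978855.601 m.

x 11142536 m, y -6978856 m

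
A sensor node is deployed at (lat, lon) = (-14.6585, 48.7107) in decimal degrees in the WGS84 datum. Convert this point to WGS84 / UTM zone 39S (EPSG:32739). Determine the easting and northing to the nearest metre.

E 253439 m, N 8378198 m

Zone 39 central meridian λ₀ = 6×39 − 183 = 51°; Δλ = -2.2893°.
Transverse Mercator on WGS84 with k₀ = 0.9996 gives E = 253439.305 m, N = 8378197.875 m.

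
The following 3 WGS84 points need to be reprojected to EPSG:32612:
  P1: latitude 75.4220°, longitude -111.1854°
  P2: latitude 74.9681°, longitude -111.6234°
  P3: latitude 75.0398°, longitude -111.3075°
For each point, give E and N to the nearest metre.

UTM zone 12N: λ₀ = -111°, k₀ = 0.9996.
P1 (75.4220°, -111.1854°) → (494791.031, 8370699.954) m.
P2 (74.9681°, -111.6234°) → (481952.602, 8320142.438) m.
P3 (75.0398°, -111.3075°) → (491139.248, 8328070.426) m.

P1: E 494791 m, N 8370700 m; P2: E 481953 m, N 8320142 m; P3: E 491139 m, N 8328070 m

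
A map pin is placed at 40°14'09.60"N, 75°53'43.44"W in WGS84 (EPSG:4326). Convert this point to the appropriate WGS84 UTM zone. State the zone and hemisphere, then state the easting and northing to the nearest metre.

Zone 18N: E 423832 m, N 4454336 m

Longitude -75.8954° lies in the 6° band [-78°, -72°), giving zone 18; latitude is north of the equator, so 18N.
Zone 18 central meridian λ₀ = 6×18 − 183 = -75°; Δλ = -0.8954°.
Transverse Mercator on WGS84 with k₀ = 0.9996 gives E = 423832.178 m, N = 4454335.901 m.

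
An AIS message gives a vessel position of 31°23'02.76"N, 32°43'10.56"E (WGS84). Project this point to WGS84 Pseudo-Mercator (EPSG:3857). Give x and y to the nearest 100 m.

x 3642300 m, y 3682700 m

Web Mercator is spherical with R = a = 6378137 m.
x = R·λ = 6378137 × 0.571064750 = 3642329.211 m.
y = R·ln tan(π/4 + φ/2) = 6378137 × 0.577399474 = 3682732.951 m.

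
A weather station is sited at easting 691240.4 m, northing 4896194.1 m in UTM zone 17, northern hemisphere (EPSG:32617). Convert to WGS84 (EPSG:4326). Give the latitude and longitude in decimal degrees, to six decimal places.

lat 44.193900°, lon -78.606899°

Zone 17N: λ₀ = -81°, k₀ = 0.9996, false easting 500000 m.
Meridian distance M = (N − FN)/k₀ = 4898153.4 m.
Inverse transverse Mercator on WGS84 gives φ = 44.19389979°, λ = -78.606899498°.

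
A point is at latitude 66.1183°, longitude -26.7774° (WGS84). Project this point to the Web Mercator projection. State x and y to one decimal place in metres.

x -2980846.5 m, y 9909298.7 m

Web Mercator is spherical with R = a = 6378137 m.
x = R·λ = 6378137 × -0.467353795 = -2980846.533 m.
y = R·ln tan(π/4 + φ/2) = 6378137 × 1.553635282 = 9909298.677 m.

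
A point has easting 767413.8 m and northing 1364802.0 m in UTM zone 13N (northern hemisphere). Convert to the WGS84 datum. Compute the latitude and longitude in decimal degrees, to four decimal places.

lat 12.3348°, lon -102.5411°

Zone 13N: λ₀ = -105°, k₀ = 0.9996, false easting 500000 m.
Meridian distance M = (N − FN)/k₀ = 1365348.1 m.
Inverse transverse Mercator on WGS84 gives φ = 12.33480026°, λ = -102.54110043°.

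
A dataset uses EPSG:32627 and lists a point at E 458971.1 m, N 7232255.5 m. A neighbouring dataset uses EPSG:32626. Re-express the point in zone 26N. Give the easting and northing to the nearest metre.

E 739469 m, N 7241699 m

UTM 27N → geographic: φ = 65.21099976°, λ = -21.87700103°.
UTM 26N (λ₀ = -27°) forward: E = 739469.030 m, N = 7241698.576 m.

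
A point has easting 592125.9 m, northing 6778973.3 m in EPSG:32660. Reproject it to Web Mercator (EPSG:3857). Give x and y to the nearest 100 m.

x 19894000 m, y 8656800 m

Unproject from UTM 60N (λ₀ = 177°) → φ = 61.13450005°, λ = 178.71070078°.
Web Mercator (R = 6378137 m): x = 19893984.210 m, y = 8656772.018 m.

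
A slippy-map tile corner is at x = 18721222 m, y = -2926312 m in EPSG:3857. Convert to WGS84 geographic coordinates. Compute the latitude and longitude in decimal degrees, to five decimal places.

lat -25.41100°, lon 168.17560°

R = 6378137 m. λ = x/R = 168.17559860°.
φ = 2·arctan(exp(y/R)) − 90° = 2·arctan(0.63204) − 90° = -25.41100188°.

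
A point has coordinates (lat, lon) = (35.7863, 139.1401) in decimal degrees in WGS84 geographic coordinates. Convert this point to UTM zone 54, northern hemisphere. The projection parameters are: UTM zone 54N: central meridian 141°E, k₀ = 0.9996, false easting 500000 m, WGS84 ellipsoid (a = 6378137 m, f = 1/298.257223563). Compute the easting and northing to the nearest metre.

Zone 54 central meridian λ₀ = 6×54 − 183 = 141°; Δλ = -1.8599°.
Transverse Mercator on WGS84 with k₀ = 0.9996 gives E = 331911.140 m, N = 3961842.101 m.

E 331911 m, N 3961842 m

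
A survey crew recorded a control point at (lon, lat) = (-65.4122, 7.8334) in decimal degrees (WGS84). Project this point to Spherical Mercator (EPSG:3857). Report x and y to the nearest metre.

x -7281653 m, y 874739 m

Web Mercator is spherical with R = a = 6378137 m.
x = R·λ = 6378137 × -1.141658261 = -7281652.796 m.
y = R·ln tan(π/4 + φ/2) = 6378137 × 0.137146546 = 874739.463 m.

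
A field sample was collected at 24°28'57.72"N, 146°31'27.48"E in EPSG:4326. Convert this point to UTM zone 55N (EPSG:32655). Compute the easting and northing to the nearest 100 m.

E 451800 m, N 2707800 m

Zone 55 central meridian λ₀ = 6×55 − 183 = 147°; Δλ = -0.4757°.
Transverse Mercator on WGS84 with k₀ = 0.9996 gives E = 451797.856 m, N = 2707752.762 m.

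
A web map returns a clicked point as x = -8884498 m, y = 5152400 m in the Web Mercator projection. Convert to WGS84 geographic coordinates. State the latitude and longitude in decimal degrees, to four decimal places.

lat 41.9427°, lon -79.8108°

R = 6378137 m. λ = x/R = -79.81080345°.
φ = 2·arctan(exp(y/R)) − 90° = 2·arctan(2.24302) − 90° = 41.94269971°.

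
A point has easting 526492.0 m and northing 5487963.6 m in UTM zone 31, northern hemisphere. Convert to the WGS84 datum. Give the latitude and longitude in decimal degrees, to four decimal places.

Zone 31N: λ₀ = 3°, k₀ = 0.9996, false easting 500000 m.
Meridian distance M = (N − FN)/k₀ = 5490159.7 m.
Inverse transverse Mercator on WGS84 gives φ = 49.54369992°, λ = 3.36619988°.

lat 49.5437°, lon 3.3662°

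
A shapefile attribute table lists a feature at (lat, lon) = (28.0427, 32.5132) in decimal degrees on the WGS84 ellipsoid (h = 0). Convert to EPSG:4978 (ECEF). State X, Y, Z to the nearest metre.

WGS84: a = 6378137 m, e² = 0.006694380; N(φ) = a/√(1−e²sin²φ) = 6382860.799 m.
X = (N+h)·cosφ·cosλ = 4750545.544 m; Y = (N+h)·cosφ·sinλ = 3027970.152 m; Z = (N(1−e²)+h)·sinφ = 2980682.562 m.

X 4750546 m, Y 3027970 m, Z 2980683 m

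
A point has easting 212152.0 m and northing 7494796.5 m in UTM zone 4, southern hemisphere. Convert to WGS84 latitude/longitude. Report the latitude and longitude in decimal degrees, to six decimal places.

lat -22.629400°, lon -161.800400°

Zone 4S: λ₀ = -159°, k₀ = 0.9996, false easting 500000 m, false northing 10000000 m.
Meridian distance M = (N − FN)/k₀ = -2506206.0 m.
Inverse transverse Mercator on WGS84 gives φ = -22.62939978°, λ = -161.80040017°.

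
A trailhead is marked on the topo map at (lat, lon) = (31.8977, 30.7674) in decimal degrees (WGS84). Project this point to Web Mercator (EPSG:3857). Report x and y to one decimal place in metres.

x 3425011.3 m, y 3749889.6 m

Web Mercator is spherical with R = a = 6378137 m.
x = R·λ = 6378137 × 0.536992432 = 3425011.301 m.
y = R·ln tan(π/4 + φ/2) = 6378137 × 0.587928676 = 3749889.641 m.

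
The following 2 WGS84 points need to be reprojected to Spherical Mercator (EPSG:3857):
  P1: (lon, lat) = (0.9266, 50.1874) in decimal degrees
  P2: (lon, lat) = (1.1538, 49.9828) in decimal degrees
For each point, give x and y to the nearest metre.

Web Mercator: x = R·λ, y = R·ln tan(π/4+φ/2), R = 6378137 m.
P1 (50.1874°, 0.9266°) → (103148.640, 6478793.695) m.
P2 (49.9828°, 1.1538°) → (128440.428, 6443297.637) m.

P1: x 103149 m, y 6478794 m; P2: x 128440 m, y 6443298 m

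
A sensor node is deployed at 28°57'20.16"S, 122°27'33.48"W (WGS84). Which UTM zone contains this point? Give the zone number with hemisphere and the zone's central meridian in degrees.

UTM zone = ⌊(λ + 180)/6⌋ + 1; -122.4593° ∈ [-126°, -120°) → zone 10.
Hemisphere: S (φ < 0).
Central meridian λ₀ = 6×10 − 183 = -123°.

Zone 10S, central meridian -123°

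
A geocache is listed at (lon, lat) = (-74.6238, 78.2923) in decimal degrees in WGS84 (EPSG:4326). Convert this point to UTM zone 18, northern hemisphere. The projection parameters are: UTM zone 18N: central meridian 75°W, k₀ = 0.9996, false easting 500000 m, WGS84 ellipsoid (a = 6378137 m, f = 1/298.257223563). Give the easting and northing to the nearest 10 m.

E 508520 m, N 8691020 m

Zone 18 central meridian λ₀ = 6×18 − 183 = -75°; Δλ = +0.3762°.
Transverse Mercator on WGS84 with k₀ = 0.9996 gives E = 508521.856 m, N = 8691018.155 m.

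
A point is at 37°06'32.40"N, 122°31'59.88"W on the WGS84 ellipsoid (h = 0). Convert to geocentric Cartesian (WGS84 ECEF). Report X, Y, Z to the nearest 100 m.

WGS84: a = 6378137 m, e² = 0.006694380; N(φ) = a/√(1−e²sin²φ) = 6385922.444 m.
X = (N+h)·cosφ·cosλ = -2738803.701 m; Y = (N+h)·cosφ·sinλ = -4293551.913 m; Z = (N(1−e²)+h)·sinφ = 3827047.063 m.

X -2738800 m, Y -4293600 m, Z 3827000 m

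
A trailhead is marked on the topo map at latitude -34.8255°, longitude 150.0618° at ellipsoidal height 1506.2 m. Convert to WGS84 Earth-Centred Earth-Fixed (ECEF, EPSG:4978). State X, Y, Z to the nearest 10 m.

X -4543170 m, Y 2616470 m, Z -3622850 m

WGS84: a = 6378137 m, e² = 0.006694380; N(φ) = a/√(1−e²sin²φ) = 6385110.943 m.
X = (N+h)·cosφ·cosλ = -4543173.332 m; Y = (N+h)·cosφ·sinλ = 2616472.639 m; Z = (N(1−e²)+h)·sinφ = -3622852.341 m.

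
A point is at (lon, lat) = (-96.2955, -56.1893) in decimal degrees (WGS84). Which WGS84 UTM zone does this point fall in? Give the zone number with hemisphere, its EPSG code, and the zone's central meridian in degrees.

Zone 14S (EPSG:32714), central meridian -99°

UTM zone = ⌊(λ + 180)/6⌋ + 1; -96.2955° ∈ [-102°, -96°) → zone 14.
Hemisphere: S (φ < 0).
Central meridian λ₀ = 6×14 − 183 = -99°.
EPSG code: 32714.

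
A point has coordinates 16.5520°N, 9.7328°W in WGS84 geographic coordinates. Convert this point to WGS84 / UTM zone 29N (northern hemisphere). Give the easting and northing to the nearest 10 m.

E 421810 m, N 1830140 m

Zone 29 central meridian λ₀ = 6×29 − 183 = -9°; Δλ = -0.7328°.
Transverse Mercator on WGS84 with k₀ = 0.9996 gives E = 421813.651 m, N = 1830138.567 m.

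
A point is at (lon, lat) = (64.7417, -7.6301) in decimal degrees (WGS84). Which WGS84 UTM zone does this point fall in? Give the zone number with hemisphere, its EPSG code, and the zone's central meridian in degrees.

UTM zone = ⌊(λ + 180)/6⌋ + 1; 64.7417° ∈ [60°, 66°) → zone 41.
Hemisphere: S (φ < 0).
Central meridian λ₀ = 6×41 − 183 = 63°.
EPSG code: 32741.

Zone 41S (EPSG:32741), central meridian 63°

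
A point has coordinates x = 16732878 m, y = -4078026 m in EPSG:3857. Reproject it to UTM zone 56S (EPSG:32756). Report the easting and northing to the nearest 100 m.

Web Mercator inverse (R = 6378137 m) → φ = -34.36579682°, λ = 150.31400055°.
UTM 56S forward: E = 252988.985 m, N = 6194014.319 m.

E 253000 m, N 6194000 m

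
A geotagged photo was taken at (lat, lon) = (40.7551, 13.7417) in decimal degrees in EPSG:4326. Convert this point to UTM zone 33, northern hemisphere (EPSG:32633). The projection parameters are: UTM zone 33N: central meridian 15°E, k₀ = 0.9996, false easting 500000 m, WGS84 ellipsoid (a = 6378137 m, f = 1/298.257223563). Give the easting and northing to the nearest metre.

Zone 33 central meridian λ₀ = 6×33 − 183 = 15°; Δλ = -1.2583°.
Transverse Mercator on WGS84 with k₀ = 0.9996 gives E = 393783.037 m, N = 4512332.903 m.

E 393783 m, N 4512333 m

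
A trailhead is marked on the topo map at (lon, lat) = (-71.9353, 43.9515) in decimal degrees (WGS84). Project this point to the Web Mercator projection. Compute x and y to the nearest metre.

x -8007801 m, y 5457940 m

Web Mercator is spherical with R = a = 6378137 m.
x = R·λ = 6378137 × -1.255507833 = -8007800.966 m.
y = R·ln tan(π/4 + φ/2) = 6378137 × 0.855726329 = 5457939.762 m.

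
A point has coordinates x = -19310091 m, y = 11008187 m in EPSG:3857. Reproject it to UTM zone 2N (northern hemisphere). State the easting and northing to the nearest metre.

E 405069 m, N 7746959 m

Web Mercator inverse (R = 6378137 m) → φ = 69.81319923°, λ = -173.46549883°.
UTM 2N forward: E = 405069.278 m, N = 7746959.208 m.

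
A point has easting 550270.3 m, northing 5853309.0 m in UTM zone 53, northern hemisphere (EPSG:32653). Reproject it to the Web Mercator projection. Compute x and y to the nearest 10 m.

x 15111190 m, y 6951100 m

Unproject from UTM 53N (λ₀ = 135°) → φ = 52.82719961°, λ = 135.74609931°.
Web Mercator (R = 6378137 m): x = 15111186.653 m, y = 6951098.269 m.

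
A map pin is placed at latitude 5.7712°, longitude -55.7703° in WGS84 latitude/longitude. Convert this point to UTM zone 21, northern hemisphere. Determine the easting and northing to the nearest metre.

E 636156 m, N 638060 m

Zone 21 central meridian λ₀ = 6×21 − 183 = -57°; Δλ = +1.2297°.
Transverse Mercator on WGS84 with k₀ = 0.9996 gives E = 636156.177 m, N = 638059.563 m.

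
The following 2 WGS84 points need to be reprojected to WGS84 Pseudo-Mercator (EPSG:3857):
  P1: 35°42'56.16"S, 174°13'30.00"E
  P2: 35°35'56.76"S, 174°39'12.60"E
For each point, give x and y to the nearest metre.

Web Mercator: x = R·λ, y = R·ln tan(π/4+φ/2), R = 6378137 m.
P1 (-35.7156°, 174.2250°) → (19394638.283, -4261558.605) m.
P2 (-35.5991°, 174.6535°) → (19442338.685, -4245597.444) m.

P1: x 19394638 m, y -4261559 m; P2: x 19442339 m, y -4245597 m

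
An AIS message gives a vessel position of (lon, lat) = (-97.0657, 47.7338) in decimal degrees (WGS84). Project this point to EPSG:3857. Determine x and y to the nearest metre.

Web Mercator is spherical with R = a = 6378137 m.
x = R·λ = 6378137 × -1.694116056 = -10805304.297 m.
y = R·ln tan(π/4 + φ/2) = 6378137 × 0.950541255 = 6062682.348 m.

x -10805304 m, y 6062682 m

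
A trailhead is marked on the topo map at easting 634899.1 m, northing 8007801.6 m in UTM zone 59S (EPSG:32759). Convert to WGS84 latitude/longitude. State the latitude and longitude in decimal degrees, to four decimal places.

lat -18.0140°, lon 172.2743°

Zone 59S: λ₀ = 171°, k₀ = 0.9996, false easting 500000 m, false northing 10000000 m.
Meridian distance M = (N − FN)/k₀ = -1992995.6 m.
Inverse transverse Mercator on WGS84 gives φ = -18.01399985°, λ = 172.27429958°.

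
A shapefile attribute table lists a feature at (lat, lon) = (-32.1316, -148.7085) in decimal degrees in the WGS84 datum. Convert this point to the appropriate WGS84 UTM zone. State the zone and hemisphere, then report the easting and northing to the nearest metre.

Longitude -148.7085° lies in the 6° band [-150°, -144°), giving zone 6; latitude is south of the equator, so 6S.
Zone 6 central meridian λ₀ = 6×6 − 183 = -147°; Δλ = -1.7085°.
Transverse Mercator on WGS84 with k₀ = 0.9996 gives E = 338843.514 m, N = 6443699.110 m.

Zone 6S: E 338844 m, N 6443699 m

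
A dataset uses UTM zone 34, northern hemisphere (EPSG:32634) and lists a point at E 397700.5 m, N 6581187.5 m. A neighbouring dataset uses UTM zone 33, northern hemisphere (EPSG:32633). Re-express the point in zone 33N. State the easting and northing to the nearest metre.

E 738728 m, N 6587339 m

UTM 34N → geographic: φ = 59.35699990°, λ = 19.20059944°.
UTM 33N (λ₀ = 15°) forward: E = 738728.438 m, N = 6587339.496 m.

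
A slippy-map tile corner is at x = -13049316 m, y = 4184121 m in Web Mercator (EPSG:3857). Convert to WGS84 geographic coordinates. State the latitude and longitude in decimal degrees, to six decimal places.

lat 35.148801°, lon -117.224000°

R = 6378137 m. λ = x/R = -117.22400010°.
φ = 2·arctan(exp(y/R)) − 90° = 2·arctan(1.92709) − 90° = 35.14880073°.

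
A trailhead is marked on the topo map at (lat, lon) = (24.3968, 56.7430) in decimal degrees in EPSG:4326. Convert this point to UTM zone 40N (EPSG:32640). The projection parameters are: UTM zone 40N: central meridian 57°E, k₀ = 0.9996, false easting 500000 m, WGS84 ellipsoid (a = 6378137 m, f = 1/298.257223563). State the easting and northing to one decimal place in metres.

E 473941.0 m, N 2698183.1 m

Zone 40 central meridian λ₀ = 6×40 − 183 = 57°; Δλ = -0.2570°.
Transverse Mercator on WGS84 with k₀ = 0.9996 gives E = 473940.970 m, N = 2698183.102 m.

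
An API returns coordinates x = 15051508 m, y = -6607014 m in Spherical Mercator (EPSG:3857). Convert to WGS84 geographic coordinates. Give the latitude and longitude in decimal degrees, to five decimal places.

lat -50.91920°, lon 135.21000°

R = 6378137 m. λ = x/R = 135.20999685°.
φ = 2·arctan(exp(y/R)) − 90° = 2·arctan(0.35491) − 90° = -50.91920247°.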